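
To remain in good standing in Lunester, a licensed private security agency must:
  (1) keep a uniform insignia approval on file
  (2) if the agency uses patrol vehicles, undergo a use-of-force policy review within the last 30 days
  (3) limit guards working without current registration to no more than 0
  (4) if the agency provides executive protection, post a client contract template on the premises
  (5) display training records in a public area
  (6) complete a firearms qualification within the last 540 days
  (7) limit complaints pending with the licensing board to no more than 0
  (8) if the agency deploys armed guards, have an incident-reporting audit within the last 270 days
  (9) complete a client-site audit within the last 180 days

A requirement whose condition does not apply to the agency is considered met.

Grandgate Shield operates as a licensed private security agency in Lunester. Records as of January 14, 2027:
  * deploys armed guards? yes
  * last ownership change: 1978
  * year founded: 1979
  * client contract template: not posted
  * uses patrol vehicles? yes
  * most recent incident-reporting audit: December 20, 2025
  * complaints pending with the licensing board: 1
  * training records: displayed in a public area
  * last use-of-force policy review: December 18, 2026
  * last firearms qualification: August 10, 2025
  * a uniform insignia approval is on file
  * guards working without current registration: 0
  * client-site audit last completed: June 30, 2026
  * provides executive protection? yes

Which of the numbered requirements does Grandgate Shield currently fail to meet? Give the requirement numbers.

1. uniform insignia approval present → met
2. condition 'uses patrol vehicles' holds; use-of-force policy review 27 days ago vs limit 30 → met
3. guards working without current registration 0 ≤ 0 → met
4. condition 'provides executive protection' holds; client contract template absent → not met
5. training records present → met
6. firearms qualification 522 days ago vs limit 540 → met
7. complaints pending with the licensing board 1 > 0 → not met
8. condition 'deploys armed guards' holds; incident-reporting audit 390 days ago vs limit 270 → not met
9. client-site audit 198 days ago vs limit 180 → not met
Not met: 4, 7, 8, 9

4, 7, 8, 9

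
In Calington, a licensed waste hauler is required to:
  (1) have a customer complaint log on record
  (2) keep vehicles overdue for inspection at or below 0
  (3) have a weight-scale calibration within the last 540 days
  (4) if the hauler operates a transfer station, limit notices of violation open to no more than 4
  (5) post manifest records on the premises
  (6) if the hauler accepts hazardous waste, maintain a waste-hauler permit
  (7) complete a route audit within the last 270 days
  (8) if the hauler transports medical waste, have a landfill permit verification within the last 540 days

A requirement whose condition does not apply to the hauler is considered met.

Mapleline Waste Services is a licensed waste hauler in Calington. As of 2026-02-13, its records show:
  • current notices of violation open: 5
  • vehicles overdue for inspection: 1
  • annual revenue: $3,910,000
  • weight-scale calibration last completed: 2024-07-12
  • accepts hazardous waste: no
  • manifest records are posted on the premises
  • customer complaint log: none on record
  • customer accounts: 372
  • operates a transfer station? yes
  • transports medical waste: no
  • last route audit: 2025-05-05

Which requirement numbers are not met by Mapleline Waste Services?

1. customer complaint log absent → not met
2. vehicles overdue for inspection 1 > 0 → not met
3. weight-scale calibration 581 days ago vs limit 540 → not met
4. condition 'operates a transfer station' holds; notices of violation open 5 > 4 → not met
5. manifest records present → met
6. condition 'accepts hazardous waste' does not hold → requirement n/a → met
7. route audit 284 days ago vs limit 270 → not met
8. condition 'transports medical waste' does not hold → requirement n/a → met
Not met: 1, 2, 3, 4, 7

1, 2, 3, 4, 7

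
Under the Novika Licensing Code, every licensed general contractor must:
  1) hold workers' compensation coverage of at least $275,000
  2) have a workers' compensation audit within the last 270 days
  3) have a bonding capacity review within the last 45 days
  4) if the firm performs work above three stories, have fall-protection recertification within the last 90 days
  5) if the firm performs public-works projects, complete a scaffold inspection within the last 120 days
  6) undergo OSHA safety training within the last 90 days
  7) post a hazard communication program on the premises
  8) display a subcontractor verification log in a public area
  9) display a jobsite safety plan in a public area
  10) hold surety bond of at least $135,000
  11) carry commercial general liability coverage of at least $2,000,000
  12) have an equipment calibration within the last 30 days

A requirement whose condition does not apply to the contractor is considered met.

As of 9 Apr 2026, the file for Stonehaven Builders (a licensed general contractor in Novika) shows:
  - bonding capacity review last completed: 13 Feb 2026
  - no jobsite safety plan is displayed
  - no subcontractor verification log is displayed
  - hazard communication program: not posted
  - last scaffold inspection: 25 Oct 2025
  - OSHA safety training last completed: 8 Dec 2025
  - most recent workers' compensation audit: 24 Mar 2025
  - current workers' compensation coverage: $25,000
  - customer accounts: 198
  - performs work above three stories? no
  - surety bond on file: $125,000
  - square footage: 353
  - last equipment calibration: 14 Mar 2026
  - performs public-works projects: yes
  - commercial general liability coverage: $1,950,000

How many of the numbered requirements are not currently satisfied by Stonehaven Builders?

10

1. workers' compensation coverage $25,000 < $275,000 → not met
2. workers' compensation audit 381 days ago vs limit 270 → not met
3. bonding capacity review 55 days ago vs limit 45 → not met
4. condition 'performs work above three stories' does not hold → requirement n/a → met
5. condition 'performs public-works projects' holds; scaffold inspection 166 days ago vs limit 120 → not met
6. OSHA safety training 122 days ago vs limit 90 → not met
7. hazard communication program absent → not met
8. subcontractor verification log absent → not met
9. jobsite safety plan absent → not met
10. surety bond $125,000 < $135,000 → not met
11. commercial general liability coverage $1,950,000 < $2,000,000 → not met
12. equipment calibration 26 days ago vs limit 30 → met
Not met: 10 of 12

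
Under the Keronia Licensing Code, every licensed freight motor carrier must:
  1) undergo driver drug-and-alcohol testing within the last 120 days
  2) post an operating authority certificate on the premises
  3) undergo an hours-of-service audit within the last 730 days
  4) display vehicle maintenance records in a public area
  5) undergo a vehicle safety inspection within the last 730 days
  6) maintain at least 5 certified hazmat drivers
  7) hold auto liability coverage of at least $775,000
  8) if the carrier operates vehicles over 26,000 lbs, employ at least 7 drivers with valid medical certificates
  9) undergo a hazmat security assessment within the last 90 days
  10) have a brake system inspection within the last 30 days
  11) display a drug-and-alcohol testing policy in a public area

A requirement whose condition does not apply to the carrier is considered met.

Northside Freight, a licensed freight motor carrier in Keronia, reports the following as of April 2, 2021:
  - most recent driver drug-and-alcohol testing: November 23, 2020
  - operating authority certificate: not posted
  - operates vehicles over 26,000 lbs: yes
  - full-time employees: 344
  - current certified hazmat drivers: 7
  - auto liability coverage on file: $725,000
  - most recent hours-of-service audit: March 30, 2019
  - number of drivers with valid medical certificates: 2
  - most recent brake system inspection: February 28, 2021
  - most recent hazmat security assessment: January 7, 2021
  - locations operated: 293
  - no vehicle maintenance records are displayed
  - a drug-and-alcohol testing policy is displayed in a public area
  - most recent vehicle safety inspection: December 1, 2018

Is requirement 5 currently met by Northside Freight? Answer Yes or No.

No

5. vehicle safety inspection 853 days ago vs limit 730 → not met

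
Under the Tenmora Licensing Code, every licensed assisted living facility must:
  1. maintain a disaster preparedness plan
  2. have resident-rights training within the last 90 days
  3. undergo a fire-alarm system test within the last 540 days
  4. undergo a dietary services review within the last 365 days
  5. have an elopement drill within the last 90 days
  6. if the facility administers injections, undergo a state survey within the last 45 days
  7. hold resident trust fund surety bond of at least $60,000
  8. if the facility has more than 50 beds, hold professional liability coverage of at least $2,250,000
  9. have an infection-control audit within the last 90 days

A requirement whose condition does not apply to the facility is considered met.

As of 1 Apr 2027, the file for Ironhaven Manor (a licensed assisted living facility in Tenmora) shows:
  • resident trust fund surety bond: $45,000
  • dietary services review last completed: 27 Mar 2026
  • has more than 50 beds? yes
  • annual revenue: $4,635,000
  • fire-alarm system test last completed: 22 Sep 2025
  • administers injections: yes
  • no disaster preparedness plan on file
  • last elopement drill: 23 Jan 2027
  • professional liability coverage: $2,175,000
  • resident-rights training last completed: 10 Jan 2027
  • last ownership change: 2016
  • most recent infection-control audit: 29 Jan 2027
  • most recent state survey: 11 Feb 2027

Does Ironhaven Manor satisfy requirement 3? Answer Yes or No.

No

3. fire-alarm system test 556 days ago vs limit 540 → not met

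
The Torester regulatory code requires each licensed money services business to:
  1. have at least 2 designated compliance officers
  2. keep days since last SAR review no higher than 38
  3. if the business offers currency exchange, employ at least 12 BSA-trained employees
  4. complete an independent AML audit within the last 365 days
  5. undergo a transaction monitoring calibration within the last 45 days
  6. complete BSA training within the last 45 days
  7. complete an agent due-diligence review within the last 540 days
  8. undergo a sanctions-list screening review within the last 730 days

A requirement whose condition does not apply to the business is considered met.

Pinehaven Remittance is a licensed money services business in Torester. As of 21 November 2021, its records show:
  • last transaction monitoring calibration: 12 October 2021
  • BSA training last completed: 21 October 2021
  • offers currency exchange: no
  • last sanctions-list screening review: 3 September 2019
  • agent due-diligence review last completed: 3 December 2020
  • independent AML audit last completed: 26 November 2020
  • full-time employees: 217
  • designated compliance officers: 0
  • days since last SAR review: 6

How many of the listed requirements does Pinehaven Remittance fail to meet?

2

1. designated compliance officers 0 < 2 → not met
2. days since last SAR review 6 ≤ 38 → met
3. condition 'offers currency exchange' does not hold → requirement n/a → met
4. independent AML audit 360 days ago vs limit 365 → met
5. transaction monitoring calibration 40 days ago vs limit 45 → met
6. BSA training 31 days ago vs limit 45 → met
7. agent due-diligence review 353 days ago vs limit 540 → met
8. sanctions-list screening review 810 days ago vs limit 730 → not met
Not met: 2 of 8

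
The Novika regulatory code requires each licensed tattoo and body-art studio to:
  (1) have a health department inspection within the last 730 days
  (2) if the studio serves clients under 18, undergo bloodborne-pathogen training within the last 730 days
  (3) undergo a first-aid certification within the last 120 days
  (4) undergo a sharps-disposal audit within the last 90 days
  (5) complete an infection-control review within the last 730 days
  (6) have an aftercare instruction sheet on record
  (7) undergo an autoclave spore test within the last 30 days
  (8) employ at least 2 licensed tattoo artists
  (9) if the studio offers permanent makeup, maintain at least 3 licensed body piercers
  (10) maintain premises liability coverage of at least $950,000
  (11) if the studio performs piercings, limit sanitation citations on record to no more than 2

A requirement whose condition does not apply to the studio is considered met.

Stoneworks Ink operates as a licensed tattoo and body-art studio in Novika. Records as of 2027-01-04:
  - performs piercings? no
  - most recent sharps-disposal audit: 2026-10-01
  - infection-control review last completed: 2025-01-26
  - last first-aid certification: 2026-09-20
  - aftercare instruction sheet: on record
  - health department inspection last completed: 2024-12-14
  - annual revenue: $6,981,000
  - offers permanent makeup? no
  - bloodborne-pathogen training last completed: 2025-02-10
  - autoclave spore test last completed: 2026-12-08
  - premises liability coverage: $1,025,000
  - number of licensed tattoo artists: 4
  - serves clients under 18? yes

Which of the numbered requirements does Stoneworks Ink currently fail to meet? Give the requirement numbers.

1, 4

1. health department inspection 751 days ago vs limit 730 → not met
2. condition 'serves clients under 18' holds; bloodborne-pathogen training 693 days ago vs limit 730 → met
3. first-aid certification 106 days ago vs limit 120 → met
4. sharps-disposal audit 95 days ago vs limit 90 → not met
5. infection-control review 708 days ago vs limit 730 → met
6. aftercare instruction sheet present → met
7. autoclave spore test 27 days ago vs limit 30 → met
8. licensed tattoo artists 4 ≥ 2 → met
9. condition 'offers permanent makeup' does not hold → requirement n/a → met
10. premises liability coverage $1,025,000 ≥ $950,000 → met
11. condition 'performs piercings' does not hold → requirement n/a → met
Not met: 1, 4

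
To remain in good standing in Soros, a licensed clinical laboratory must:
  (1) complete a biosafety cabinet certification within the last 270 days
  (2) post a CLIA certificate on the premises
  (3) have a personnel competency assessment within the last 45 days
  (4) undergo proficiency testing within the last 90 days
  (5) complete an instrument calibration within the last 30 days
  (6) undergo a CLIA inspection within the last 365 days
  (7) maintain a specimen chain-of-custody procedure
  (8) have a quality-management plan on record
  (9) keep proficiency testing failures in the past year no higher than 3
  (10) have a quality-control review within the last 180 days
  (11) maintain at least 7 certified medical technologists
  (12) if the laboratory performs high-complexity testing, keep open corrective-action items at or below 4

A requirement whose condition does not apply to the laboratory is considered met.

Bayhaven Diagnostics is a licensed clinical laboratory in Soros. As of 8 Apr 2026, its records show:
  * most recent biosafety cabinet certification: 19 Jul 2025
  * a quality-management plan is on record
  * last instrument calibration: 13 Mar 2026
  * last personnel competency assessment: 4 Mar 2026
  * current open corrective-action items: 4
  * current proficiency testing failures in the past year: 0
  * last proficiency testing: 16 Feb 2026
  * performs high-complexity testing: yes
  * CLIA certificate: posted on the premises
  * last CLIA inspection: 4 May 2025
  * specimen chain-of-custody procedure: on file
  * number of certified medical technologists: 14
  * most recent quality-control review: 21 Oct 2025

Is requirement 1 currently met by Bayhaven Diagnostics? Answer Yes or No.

1. biosafety cabinet certification 263 days ago vs limit 270 → met

Yes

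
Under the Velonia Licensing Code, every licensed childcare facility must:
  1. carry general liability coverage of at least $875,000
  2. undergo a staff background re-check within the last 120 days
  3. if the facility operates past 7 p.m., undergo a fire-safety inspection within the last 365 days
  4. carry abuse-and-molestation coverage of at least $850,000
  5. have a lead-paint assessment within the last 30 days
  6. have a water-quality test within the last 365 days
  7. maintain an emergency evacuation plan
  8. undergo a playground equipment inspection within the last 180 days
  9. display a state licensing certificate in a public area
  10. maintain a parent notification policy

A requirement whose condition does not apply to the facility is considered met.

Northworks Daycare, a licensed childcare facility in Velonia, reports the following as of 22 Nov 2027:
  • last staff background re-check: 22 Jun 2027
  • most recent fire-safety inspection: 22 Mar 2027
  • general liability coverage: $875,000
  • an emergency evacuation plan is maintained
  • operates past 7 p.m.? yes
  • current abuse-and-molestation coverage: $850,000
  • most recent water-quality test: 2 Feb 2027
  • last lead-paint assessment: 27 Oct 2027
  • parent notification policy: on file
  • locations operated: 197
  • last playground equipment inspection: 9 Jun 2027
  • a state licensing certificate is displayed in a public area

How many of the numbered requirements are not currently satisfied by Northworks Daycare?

1. general liability coverage $875,000 ≥ $875,000 → met
2. staff background re-check 153 days ago vs limit 120 → not met
3. condition 'operates past 7 p.m.' holds; fire-safety inspection 245 days ago vs limit 365 → met
4. abuse-and-molestation coverage $850,000 ≥ $850,000 → met
5. lead-paint assessment 26 days ago vs limit 30 → met
6. water-quality test 293 days ago vs limit 365 → met
7. emergency evacuation plan present → met
8. playground equipment inspection 166 days ago vs limit 180 → met
9. state licensing certificate present → met
10. parent notification policy present → met
Not met: 1 of 10

1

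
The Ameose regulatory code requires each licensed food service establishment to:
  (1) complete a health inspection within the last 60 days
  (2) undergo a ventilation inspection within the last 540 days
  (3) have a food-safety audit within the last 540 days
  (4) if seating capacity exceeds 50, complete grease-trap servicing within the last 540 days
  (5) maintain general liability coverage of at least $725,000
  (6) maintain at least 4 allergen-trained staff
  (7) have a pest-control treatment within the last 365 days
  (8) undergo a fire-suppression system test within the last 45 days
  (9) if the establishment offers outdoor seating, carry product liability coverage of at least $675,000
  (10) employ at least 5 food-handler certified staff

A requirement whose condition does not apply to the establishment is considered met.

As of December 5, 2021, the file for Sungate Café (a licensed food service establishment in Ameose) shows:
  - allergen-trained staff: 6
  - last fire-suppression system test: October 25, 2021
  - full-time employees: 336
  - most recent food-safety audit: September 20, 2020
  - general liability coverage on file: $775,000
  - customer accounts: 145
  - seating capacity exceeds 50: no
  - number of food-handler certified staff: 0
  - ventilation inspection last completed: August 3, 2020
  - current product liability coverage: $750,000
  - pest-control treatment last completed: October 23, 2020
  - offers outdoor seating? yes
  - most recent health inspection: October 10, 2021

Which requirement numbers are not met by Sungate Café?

7, 10

1. health inspection 56 days ago vs limit 60 → met
2. ventilation inspection 489 days ago vs limit 540 → met
3. food-safety audit 441 days ago vs limit 540 → met
4. condition 'seating capacity exceeds 50' does not hold → requirement n/a → met
5. general liability coverage $775,000 ≥ $725,000 → met
6. allergen-trained staff 6 ≥ 4 → met
7. pest-control treatment 408 days ago vs limit 365 → not met
8. fire-suppression system test 41 days ago vs limit 45 → met
9. condition 'offers outdoor seating' holds; product liability coverage $750,000 ≥ $675,000 → met
10. food-handler certified staff 0 < 5 → not met
Not met: 7, 10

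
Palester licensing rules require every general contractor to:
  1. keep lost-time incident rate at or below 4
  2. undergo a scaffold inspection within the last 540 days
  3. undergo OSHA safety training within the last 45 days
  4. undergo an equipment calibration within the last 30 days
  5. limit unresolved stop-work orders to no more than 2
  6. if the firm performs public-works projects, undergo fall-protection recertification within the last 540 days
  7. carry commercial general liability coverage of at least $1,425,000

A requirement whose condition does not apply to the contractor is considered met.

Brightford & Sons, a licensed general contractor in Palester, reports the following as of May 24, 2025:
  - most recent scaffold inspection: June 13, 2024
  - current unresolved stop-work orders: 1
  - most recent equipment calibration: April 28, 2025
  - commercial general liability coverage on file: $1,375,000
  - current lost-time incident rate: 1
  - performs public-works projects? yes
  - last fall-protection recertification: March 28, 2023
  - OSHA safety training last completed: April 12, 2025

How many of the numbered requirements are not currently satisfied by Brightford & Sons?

2

1. lost-time incident rate 1 ≤ 4 → met
2. scaffold inspection 345 days ago vs limit 540 → met
3. OSHA safety training 42 days ago vs limit 45 → met
4. equipment calibration 26 days ago vs limit 30 → met
5. unresolved stop-work orders 1 ≤ 2 → met
6. condition 'performs public-works projects' holds; fall-protection recertification 788 days ago vs limit 540 → not met
7. commercial general liability coverage $1,375,000 < $1,425,000 → not met
Not met: 2 of 7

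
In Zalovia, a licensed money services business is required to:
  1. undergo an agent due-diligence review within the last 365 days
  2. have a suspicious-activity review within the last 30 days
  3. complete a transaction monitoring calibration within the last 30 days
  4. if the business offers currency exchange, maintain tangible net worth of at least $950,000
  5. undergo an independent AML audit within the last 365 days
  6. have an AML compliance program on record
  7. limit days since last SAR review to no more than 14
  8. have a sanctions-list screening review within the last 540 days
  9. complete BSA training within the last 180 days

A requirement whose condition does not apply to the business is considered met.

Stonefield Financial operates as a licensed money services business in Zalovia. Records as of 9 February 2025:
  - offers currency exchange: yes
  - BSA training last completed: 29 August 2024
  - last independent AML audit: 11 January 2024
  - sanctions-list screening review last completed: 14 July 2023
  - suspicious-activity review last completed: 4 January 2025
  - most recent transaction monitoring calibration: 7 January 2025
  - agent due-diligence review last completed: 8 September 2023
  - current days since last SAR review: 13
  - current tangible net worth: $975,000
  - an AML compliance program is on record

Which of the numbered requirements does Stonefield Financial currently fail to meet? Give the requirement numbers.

1, 2, 3, 5, 8

1. agent due-diligence review 520 days ago vs limit 365 → not met
2. suspicious-activity review 36 days ago vs limit 30 → not met
3. transaction monitoring calibration 33 days ago vs limit 30 → not met
4. condition 'offers currency exchange' holds; tangible net worth $975,000 ≥ $950,000 → met
5. independent AML audit 395 days ago vs limit 365 → not met
6. AML compliance program present → met
7. days since last SAR review 13 ≤ 14 → met
8. sanctions-list screening review 576 days ago vs limit 540 → not met
9. BSA training 164 days ago vs limit 180 → met
Not met: 1, 2, 3, 5, 8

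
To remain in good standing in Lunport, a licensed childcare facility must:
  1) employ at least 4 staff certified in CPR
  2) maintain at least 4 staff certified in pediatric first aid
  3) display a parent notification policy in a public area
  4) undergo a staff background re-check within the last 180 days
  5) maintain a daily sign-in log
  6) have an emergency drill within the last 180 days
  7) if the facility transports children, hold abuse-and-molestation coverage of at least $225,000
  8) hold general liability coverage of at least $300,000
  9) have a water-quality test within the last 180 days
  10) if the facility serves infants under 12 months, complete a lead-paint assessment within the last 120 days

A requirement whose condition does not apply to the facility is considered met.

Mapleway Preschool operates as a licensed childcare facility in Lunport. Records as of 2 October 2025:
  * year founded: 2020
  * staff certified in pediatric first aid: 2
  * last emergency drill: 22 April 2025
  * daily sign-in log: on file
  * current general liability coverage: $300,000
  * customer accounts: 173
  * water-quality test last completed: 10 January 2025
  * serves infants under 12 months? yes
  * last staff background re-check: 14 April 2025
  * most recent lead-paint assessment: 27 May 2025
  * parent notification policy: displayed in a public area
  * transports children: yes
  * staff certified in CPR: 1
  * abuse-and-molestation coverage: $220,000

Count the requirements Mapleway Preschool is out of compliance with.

1. staff certified in CPR 1 < 4 → not met
2. staff certified in pediatric first aid 2 < 4 → not met
3. parent notification policy present → met
4. staff background re-check 171 days ago vs limit 180 → met
5. daily sign-in log present → met
6. emergency drill 163 days ago vs limit 180 → met
7. condition 'transports children' holds; abuse-and-molestation coverage $220,000 < $225,000 → not met
8. general liability coverage $300,000 ≥ $300,000 → met
9. water-quality test 265 days ago vs limit 180 → not met
10. condition 'serves infants under 12 months' holds; lead-paint assessment 128 days ago vs limit 120 → not met
Not met: 5 of 10

5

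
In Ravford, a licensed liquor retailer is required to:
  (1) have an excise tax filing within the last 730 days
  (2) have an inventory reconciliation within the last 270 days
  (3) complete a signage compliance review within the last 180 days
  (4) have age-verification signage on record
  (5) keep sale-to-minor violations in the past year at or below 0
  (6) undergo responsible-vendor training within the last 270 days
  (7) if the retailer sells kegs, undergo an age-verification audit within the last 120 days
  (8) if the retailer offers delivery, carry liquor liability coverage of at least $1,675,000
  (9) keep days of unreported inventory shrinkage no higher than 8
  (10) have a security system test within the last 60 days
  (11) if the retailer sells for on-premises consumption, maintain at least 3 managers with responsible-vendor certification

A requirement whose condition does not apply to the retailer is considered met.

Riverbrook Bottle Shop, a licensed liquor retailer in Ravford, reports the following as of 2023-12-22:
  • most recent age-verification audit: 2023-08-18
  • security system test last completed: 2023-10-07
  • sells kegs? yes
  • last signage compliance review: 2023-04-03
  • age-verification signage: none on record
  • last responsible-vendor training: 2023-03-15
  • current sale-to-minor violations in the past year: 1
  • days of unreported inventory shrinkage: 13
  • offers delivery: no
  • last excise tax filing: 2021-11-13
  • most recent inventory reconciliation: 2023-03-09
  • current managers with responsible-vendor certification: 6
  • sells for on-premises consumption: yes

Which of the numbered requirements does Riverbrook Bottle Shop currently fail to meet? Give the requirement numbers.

1, 2, 3, 4, 5, 6, 7, 9, 10

1. excise tax filing 769 days ago vs limit 730 → not met
2. inventory reconciliation 288 days ago vs limit 270 → not met
3. signage compliance review 263 days ago vs limit 180 → not met
4. age-verification signage absent → not met
5. sale-to-minor violations in the past year 1 > 0 → not met
6. responsible-vendor training 282 days ago vs limit 270 → not met
7. condition 'sells kegs' holds; age-verification audit 126 days ago vs limit 120 → not met
8. condition 'offers delivery' does not hold → requirement n/a → met
9. days of unreported inventory shrinkage 13 > 8 → not met
10. security system test 76 days ago vs limit 60 → not met
11. condition 'sells for on-premises consumption' holds; managers with responsible-vendor certification 6 ≥ 3 → met
Not met: 1, 2, 3, 4, 5, 6, 7, 9, 10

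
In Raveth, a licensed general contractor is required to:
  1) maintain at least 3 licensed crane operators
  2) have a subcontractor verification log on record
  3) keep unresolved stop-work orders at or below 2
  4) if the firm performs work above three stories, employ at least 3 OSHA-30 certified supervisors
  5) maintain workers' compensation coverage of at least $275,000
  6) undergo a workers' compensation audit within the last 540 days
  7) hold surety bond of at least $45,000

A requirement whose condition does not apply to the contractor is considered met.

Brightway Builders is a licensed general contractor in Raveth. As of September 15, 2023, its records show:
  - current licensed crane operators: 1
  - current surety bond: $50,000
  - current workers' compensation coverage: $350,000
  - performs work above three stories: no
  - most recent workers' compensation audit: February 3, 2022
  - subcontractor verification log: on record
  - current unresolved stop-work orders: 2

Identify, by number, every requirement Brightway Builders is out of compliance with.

1, 6

1. licensed crane operators 1 < 3 → not met
2. subcontractor verification log present → met
3. unresolved stop-work orders 2 ≤ 2 → met
4. condition 'performs work above three stories' does not hold → requirement n/a → met
5. workers' compensation coverage $350,000 ≥ $275,000 → met
6. workers' compensation audit 589 days ago vs limit 540 → not met
7. surety bond $50,000 ≥ $45,000 → met
Not met: 1, 6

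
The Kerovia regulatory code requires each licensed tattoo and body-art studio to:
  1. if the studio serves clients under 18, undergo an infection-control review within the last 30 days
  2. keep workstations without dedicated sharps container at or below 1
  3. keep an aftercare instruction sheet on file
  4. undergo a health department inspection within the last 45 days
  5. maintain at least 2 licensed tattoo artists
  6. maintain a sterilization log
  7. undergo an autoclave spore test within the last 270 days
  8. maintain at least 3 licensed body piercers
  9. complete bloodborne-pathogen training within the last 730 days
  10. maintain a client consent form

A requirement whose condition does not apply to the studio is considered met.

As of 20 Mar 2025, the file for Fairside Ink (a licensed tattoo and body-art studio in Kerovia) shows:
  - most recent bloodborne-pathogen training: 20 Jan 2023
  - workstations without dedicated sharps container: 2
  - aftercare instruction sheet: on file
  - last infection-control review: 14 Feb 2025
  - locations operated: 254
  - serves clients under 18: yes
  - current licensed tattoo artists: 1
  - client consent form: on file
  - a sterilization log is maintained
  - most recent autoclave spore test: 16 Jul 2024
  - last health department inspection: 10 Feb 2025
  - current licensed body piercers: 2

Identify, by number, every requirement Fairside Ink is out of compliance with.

1. condition 'serves clients under 18' holds; infection-control review 34 days ago vs limit 30 → not met
2. workstations without dedicated sharps container 2 > 1 → not met
3. aftercare instruction sheet present → met
4. health department inspection 38 days ago vs limit 45 → met
5. licensed tattoo artists 1 < 2 → not met
6. sterilization log present → met
7. autoclave spore test 247 days ago vs limit 270 → met
8. licensed body piercers 2 < 3 → not met
9. bloodborne-pathogen training 790 days ago vs limit 730 → not met
10. client consent form present → met
Not met: 1, 2, 5, 8, 9

1, 2, 5, 8, 9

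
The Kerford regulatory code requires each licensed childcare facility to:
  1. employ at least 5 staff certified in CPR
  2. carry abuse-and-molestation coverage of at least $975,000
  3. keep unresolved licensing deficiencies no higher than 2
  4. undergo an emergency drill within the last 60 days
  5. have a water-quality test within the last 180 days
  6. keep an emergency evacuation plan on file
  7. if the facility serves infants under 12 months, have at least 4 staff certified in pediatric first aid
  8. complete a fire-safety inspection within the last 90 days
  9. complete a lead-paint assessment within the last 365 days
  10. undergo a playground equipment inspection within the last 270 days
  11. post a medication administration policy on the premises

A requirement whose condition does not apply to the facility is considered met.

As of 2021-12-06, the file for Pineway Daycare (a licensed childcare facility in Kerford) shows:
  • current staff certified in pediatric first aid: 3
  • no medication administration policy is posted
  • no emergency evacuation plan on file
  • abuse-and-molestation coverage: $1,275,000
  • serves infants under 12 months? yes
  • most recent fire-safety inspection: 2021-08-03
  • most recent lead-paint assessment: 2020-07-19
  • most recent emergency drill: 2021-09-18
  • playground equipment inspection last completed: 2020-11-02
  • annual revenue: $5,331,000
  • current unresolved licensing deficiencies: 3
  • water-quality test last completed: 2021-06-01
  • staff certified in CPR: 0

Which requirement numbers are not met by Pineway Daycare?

1, 3, 4, 5, 6, 7, 8, 9, 10, 11

1. staff certified in CPR 0 < 5 → not met
2. abuse-and-molestation coverage $1,275,000 ≥ $975,000 → met
3. unresolved licensing deficiencies 3 > 2 → not met
4. emergency drill 79 days ago vs limit 60 → not met
5. water-quality test 188 days ago vs limit 180 → not met
6. emergency evacuation plan absent → not met
7. condition 'serves infants under 12 months' holds; staff certified in pediatric first aid 3 < 4 → not met
8. fire-safety inspection 125 days ago vs limit 90 → not met
9. lead-paint assessment 505 days ago vs limit 365 → not met
10. playground equipment inspection 399 days ago vs limit 270 → not met
11. medication administration policy absent → not met
Not met: 1, 3, 4, 5, 6, 7, 8, 9, 10, 11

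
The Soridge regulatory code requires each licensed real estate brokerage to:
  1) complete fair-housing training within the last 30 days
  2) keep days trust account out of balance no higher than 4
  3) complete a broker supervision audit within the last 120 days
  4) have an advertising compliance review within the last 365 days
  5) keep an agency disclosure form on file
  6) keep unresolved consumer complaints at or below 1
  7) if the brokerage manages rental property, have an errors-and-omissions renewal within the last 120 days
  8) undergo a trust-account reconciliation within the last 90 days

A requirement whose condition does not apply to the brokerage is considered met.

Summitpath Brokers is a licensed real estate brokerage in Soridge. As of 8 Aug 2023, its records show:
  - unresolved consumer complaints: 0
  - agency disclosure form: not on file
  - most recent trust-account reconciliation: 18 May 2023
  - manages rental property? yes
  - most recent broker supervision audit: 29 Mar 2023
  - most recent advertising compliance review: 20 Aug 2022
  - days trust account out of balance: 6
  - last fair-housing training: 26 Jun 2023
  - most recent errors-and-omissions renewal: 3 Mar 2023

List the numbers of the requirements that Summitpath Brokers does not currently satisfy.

1, 2, 3, 5, 7

1. fair-housing training 43 days ago vs limit 30 → not met
2. days trust account out of balance 6 > 4 → not met
3. broker supervision audit 132 days ago vs limit 120 → not met
4. advertising compliance review 353 days ago vs limit 365 → met
5. agency disclosure form absent → not met
6. unresolved consumer complaints 0 ≤ 1 → met
7. condition 'manages rental property' holds; errors-and-omissions renewal 158 days ago vs limit 120 → not met
8. trust-account reconciliation 82 days ago vs limit 90 → met
Not met: 1, 2, 3, 5, 7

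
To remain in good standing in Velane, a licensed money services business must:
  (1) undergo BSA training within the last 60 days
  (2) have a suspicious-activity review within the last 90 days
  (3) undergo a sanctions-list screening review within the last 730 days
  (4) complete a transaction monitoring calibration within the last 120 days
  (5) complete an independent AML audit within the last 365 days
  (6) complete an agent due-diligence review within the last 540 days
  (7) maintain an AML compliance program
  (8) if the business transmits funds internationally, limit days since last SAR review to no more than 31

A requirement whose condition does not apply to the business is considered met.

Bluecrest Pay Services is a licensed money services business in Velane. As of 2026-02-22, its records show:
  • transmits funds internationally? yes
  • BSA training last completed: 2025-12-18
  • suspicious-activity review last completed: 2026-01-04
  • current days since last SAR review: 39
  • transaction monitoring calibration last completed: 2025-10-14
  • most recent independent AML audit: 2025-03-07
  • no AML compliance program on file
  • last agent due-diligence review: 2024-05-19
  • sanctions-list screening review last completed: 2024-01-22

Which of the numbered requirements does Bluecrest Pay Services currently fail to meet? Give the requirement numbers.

1, 3, 4, 6, 7, 8

1. BSA training 66 days ago vs limit 60 → not met
2. suspicious-activity review 49 days ago vs limit 90 → met
3. sanctions-list screening review 762 days ago vs limit 730 → not met
4. transaction monitoring calibration 131 days ago vs limit 120 → not met
5. independent AML audit 352 days ago vs limit 365 → met
6. agent due-diligence review 644 days ago vs limit 540 → not met
7. AML compliance program absent → not met
8. condition 'transmits funds internationally' holds; days since last SAR review 39 > 31 → not met
Not met: 1, 3, 4, 6, 7, 8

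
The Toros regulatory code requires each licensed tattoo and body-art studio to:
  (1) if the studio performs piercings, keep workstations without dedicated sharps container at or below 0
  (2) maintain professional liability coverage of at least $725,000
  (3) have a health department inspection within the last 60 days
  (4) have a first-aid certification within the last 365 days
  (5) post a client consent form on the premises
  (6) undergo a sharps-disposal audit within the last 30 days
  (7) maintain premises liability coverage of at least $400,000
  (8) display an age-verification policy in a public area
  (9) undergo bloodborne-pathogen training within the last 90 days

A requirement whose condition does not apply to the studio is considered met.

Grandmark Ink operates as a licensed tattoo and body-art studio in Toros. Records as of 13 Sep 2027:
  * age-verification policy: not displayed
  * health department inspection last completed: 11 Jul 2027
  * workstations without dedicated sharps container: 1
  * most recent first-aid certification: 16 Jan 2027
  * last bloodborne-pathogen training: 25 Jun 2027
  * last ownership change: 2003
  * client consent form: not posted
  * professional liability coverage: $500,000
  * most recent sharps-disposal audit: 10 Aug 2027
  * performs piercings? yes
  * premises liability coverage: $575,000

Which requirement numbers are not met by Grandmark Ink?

1. condition 'performs piercings' holds; workstations without dedicated sharps container 1 > 0 → not met
2. professional liability coverage $500,000 < $725,000 → not met
3. health department inspection 64 days ago vs limit 60 → not met
4. first-aid certification 240 days ago vs limit 365 → met
5. client consent form absent → not met
6. sharps-disposal audit 34 days ago vs limit 30 → not met
7. premises liability coverage $575,000 ≥ $400,000 → met
8. age-verification policy absent → not met
9. bloodborne-pathogen training 80 days ago vs limit 90 → met
Not met: 1, 2, 3, 5, 6, 8

1, 2, 3, 5, 6, 8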